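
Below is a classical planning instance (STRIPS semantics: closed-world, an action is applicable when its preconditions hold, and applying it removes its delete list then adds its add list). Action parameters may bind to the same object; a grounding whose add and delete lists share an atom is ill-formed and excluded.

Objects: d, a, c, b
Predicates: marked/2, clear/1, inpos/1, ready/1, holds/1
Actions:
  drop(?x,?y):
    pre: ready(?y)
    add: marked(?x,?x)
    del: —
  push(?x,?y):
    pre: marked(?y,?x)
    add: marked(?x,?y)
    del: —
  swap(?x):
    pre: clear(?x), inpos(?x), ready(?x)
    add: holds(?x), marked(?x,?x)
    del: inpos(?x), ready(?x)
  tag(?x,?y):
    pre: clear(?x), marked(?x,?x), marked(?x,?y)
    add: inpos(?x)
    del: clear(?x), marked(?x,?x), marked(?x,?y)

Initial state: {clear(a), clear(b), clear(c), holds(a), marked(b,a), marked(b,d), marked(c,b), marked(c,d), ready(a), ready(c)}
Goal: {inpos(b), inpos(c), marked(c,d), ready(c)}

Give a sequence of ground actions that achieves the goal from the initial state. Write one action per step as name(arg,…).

drop(c,a); drop(b,a); tag(c,c); tag(b,d)

1. drop(c,a)  →  {clear(a), clear(b), clear(c), holds(a), marked(b,a), marked(b,d), marked(c,b), marked(c,c), marked(c,d), ready(a), ready(c)}
2. drop(b,a)  →  {clear(a), clear(b), clear(c), holds(a), marked(b,a), marked(b,b), marked(b,d), marked(c,b), marked(c,c), marked(c,d), ready(a), ready(c)}
3. tag(c,c)  →  {clear(a), clear(b), holds(a), inpos(c), marked(b,a), marked(b,b), marked(b,d), marked(c,b), marked(c,d), ready(a), ready(c)}
4. tag(b,d)  →  {clear(a), holds(a), inpos(b), inpos(c), marked(b,a), marked(c,b), marked(c,d), ready(a), ready(c)}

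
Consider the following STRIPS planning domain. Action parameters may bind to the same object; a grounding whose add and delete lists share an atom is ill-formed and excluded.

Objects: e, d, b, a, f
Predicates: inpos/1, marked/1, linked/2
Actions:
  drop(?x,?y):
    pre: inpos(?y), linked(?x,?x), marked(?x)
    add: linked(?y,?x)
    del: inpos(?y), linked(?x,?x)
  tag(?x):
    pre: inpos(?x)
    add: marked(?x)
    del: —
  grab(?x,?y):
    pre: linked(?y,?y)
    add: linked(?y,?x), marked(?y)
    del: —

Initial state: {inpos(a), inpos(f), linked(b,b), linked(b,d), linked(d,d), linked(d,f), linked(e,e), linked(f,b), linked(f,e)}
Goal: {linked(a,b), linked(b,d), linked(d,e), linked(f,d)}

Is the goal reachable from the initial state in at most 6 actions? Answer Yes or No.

1. grab(e,d)  →  {inpos(a), inpos(f), linked(b,b), linked(b,d), linked(d,d), linked(d,e), linked(d,f), linked(e,e), linked(f,b), linked(f,e), marked(d)}
2. drop(d,f)  →  {inpos(a), linked(b,b), linked(b,d), linked(d,e), linked(d,f), linked(e,e), linked(f,b), linked(f,d), linked(f,e), marked(d)}
3. grab(e,b)  →  {inpos(a), linked(b,b), linked(b,d), linked(b,e), linked(d,e), linked(d,f), linked(e,e), linked(f,b), linked(f,d), linked(f,e), marked(b), marked(d)}
4. drop(b,a)  →  {linked(a,b), linked(b,d), linked(b,e), linked(d,e), linked(d,f), linked(e,e), linked(f,b), linked(f,d), linked(f,e), marked(b), marked(d)}
optimal plan length = 4; 4 ≤ 6

Yes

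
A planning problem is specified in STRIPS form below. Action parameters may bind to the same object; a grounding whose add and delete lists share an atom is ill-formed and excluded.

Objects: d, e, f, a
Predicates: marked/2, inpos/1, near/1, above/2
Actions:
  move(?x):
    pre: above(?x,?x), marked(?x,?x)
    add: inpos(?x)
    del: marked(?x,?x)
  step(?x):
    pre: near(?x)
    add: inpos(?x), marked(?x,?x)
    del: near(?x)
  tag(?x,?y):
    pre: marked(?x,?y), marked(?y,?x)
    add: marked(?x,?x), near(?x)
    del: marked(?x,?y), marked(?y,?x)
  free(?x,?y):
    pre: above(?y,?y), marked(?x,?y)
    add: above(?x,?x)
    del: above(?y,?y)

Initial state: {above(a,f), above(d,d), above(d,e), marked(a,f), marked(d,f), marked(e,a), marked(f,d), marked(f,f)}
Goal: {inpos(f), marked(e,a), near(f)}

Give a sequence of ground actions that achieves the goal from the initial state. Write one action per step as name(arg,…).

free(f,d); move(f); tag(f,d)

1. free(f,d)  →  {above(a,f), above(d,e), above(f,f), marked(a,f), marked(d,f), marked(e,a), marked(f,d), marked(f,f)}
2. move(f)  →  {above(a,f), above(d,e), above(f,f), inpos(f), marked(a,f), marked(d,f), marked(e,a), marked(f,d)}
3. tag(f,d)  →  {above(a,f), above(d,e), above(f,f), inpos(f), marked(a,f), marked(e,a), marked(f,f), near(f)}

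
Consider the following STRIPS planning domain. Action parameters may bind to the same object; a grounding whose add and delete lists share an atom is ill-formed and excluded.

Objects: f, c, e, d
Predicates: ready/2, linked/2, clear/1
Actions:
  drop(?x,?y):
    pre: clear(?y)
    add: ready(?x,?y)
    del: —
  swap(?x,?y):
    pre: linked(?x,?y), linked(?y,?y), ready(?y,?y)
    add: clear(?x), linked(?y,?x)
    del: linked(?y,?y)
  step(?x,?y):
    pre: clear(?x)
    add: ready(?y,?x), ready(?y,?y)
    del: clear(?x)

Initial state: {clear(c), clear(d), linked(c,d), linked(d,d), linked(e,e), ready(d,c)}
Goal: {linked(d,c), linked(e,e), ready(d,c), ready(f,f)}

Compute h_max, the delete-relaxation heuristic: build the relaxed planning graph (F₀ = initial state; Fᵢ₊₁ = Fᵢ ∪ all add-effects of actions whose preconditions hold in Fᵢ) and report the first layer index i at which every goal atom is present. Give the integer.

2

F0 = init (6 atoms)
F1 = F0 ∪ {ready(c,c), ready(c,d), ready(d,d), ready(e,c), ready(e,d), ready(e,e), ready(f,c), ready(f,d), ready(f,f)}  (15 atoms)
F2 = F1 ∪ {linked(d,c)}  (16 atoms)
goal ⊆ F2  ⇒  h_max = 2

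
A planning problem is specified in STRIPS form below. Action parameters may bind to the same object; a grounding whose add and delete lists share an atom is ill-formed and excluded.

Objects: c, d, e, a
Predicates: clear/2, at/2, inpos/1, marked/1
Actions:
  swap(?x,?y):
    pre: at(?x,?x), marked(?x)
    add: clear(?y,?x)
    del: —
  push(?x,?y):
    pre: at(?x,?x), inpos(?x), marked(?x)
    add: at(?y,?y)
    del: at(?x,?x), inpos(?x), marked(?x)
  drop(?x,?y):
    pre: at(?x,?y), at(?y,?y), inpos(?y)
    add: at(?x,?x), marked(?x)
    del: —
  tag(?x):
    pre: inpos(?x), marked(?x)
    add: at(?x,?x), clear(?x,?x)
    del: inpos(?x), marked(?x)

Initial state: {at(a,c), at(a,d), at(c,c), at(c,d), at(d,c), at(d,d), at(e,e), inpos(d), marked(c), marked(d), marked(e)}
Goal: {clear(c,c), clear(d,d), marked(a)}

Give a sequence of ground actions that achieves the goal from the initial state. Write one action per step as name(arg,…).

swap(c,c); swap(d,d); drop(a,d)

1. swap(c,c)  →  {at(a,c), at(a,d), at(c,c), at(c,d), at(d,c), at(d,d), at(e,e), clear(c,c), inpos(d), marked(c), marked(d), marked(e)}
2. swap(d,d)  →  {at(a,c), at(a,d), at(c,c), at(c,d), at(d,c), at(d,d), at(e,e), clear(c,c), clear(d,d), inpos(d), marked(c), marked(d), marked(e)}
3. drop(a,d)  →  {at(a,a), at(a,c), at(a,d), at(c,c), at(c,d), at(d,c), at(d,d), at(e,e), clear(c,c), clear(d,d), inpos(d), marked(a), marked(c), marked(d), marked(e)}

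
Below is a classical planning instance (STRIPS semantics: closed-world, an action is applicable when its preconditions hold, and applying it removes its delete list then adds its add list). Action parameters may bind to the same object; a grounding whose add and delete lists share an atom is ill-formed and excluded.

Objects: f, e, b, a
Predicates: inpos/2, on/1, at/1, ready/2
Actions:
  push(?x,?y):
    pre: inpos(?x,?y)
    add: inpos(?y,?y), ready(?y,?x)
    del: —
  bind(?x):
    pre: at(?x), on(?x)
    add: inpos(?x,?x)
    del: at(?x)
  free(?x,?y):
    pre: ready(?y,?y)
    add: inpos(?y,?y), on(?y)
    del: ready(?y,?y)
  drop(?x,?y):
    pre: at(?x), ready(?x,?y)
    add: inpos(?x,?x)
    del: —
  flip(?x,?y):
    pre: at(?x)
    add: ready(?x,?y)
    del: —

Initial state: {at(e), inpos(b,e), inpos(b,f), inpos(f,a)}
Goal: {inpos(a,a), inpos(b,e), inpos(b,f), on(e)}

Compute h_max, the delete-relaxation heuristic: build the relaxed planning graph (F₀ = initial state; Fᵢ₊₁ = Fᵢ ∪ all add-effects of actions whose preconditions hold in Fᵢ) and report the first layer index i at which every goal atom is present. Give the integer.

F0 = init (4 atoms)
F1 = F0 ∪ {inpos(a,a), inpos(e,e), inpos(f,f), ready(a,f), ready(e,a), ready(e,b), ready(e,e), ready(e,f), ready(f,b)}  (13 atoms)
F2 = F1 ∪ {on(e), ready(a,a), ready(f,f)}  (16 atoms)
goal ⊆ F2  ⇒  h_max = 2

2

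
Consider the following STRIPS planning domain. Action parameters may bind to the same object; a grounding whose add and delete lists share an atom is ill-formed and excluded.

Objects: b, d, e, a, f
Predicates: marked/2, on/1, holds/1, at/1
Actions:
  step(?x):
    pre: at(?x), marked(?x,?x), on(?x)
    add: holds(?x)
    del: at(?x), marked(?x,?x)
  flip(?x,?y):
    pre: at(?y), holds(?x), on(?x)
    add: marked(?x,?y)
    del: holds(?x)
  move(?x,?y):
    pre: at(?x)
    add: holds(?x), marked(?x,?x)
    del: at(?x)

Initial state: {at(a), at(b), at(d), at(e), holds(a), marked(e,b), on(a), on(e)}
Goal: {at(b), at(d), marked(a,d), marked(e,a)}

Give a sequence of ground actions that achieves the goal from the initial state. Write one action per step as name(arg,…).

1. flip(a,d)  →  {at(a), at(b), at(d), at(e), marked(a,d), marked(e,b), on(a), on(e)}
2. move(e,b)  →  {at(a), at(b), at(d), holds(e), marked(a,d), marked(e,b), marked(e,e), on(a), on(e)}
3. flip(e,a)  →  {at(a), at(b), at(d), marked(a,d), marked(e,a), marked(e,b), marked(e,e), on(a), on(e)}

flip(a,d); move(e,b); flip(e,a)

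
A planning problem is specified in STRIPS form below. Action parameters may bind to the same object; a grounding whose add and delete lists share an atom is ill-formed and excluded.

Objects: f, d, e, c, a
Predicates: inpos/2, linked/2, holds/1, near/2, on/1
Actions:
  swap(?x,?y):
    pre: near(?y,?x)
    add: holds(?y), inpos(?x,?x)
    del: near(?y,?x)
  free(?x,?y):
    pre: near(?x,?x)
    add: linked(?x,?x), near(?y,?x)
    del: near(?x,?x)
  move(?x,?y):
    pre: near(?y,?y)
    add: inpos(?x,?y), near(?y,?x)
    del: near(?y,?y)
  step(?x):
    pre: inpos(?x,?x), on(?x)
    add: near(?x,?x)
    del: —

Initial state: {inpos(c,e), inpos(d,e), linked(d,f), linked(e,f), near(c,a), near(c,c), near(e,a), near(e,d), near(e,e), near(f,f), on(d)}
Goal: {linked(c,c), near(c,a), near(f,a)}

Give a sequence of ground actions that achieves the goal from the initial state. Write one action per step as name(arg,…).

free(c,f); move(a,f)

1. free(c,f)  →  {inpos(c,e), inpos(d,e), linked(c,c), linked(d,f), linked(e,f), near(c,a), near(e,a), near(e,d), near(e,e), near(f,c), near(f,f), on(d)}
2. move(a,f)  →  {inpos(a,f), inpos(c,e), inpos(d,e), linked(c,c), linked(d,f), linked(e,f), near(c,a), near(e,a), near(e,d), near(e,e), near(f,a), near(f,c), on(d)}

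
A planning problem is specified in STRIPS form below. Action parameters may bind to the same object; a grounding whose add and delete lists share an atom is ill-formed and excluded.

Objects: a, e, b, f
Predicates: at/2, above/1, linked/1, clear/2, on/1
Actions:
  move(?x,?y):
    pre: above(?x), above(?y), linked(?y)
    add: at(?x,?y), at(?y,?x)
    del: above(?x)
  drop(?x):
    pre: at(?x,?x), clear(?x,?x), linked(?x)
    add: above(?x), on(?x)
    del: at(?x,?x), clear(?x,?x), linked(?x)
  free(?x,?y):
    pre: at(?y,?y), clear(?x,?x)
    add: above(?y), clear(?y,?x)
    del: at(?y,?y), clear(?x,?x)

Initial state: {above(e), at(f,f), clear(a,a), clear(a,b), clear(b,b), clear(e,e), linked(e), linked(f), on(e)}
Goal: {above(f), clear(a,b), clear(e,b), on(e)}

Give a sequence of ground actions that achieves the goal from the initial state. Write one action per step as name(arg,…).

move(e,e); free(a,f); free(b,e)

1. move(e,e)  →  {at(e,e), at(f,f), clear(a,a), clear(a,b), clear(b,b), clear(e,e), linked(e), linked(f), on(e)}
2. free(a,f)  →  {above(f), at(e,e), clear(a,b), clear(b,b), clear(e,e), clear(f,a), linked(e), linked(f), on(e)}
3. free(b,e)  →  {above(e), above(f), clear(a,b), clear(e,b), clear(e,e), clear(f,a), linked(e), linked(f), on(e)}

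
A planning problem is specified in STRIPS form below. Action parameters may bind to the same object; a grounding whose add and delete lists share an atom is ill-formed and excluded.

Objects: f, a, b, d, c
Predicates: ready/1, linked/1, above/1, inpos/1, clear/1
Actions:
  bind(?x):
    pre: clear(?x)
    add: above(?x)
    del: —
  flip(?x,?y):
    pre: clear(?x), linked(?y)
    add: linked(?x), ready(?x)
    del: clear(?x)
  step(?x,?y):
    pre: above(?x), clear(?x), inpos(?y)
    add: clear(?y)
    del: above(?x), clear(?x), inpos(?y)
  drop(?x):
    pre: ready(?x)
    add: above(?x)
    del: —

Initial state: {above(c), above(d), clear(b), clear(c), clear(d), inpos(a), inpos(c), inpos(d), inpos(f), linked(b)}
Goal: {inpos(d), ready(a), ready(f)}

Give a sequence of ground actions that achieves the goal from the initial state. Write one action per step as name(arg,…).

step(d,f); flip(f,b); step(c,a); flip(a,f)

1. step(d,f)  →  {above(c), clear(b), clear(c), clear(f), inpos(a), inpos(c), inpos(d), linked(b)}
2. flip(f,b)  →  {above(c), clear(b), clear(c), inpos(a), inpos(c), inpos(d), linked(b), linked(f), ready(f)}
3. step(c,a)  →  {clear(a), clear(b), inpos(c), inpos(d), linked(b), linked(f), ready(f)}
4. flip(a,f)  →  {clear(b), inpos(c), inpos(d), linked(a), linked(b), linked(f), ready(a), ready(f)}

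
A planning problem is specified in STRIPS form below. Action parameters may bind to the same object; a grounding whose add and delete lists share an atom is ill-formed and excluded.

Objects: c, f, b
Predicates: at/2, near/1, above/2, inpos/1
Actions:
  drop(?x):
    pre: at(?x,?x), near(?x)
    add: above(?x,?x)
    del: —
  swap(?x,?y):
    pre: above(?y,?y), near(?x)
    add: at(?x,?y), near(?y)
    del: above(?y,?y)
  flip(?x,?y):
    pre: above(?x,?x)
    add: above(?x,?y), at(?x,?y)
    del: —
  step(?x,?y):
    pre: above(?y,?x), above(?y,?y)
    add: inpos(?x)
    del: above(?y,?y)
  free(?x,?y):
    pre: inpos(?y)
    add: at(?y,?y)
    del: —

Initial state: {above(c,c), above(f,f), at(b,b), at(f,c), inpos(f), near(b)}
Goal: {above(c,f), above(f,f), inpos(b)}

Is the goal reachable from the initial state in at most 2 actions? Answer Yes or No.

No

1. drop(b)  →  {above(b,b), above(c,c), above(f,f), at(b,b), at(f,c), inpos(f), near(b)}
2. flip(c,f)  →  {above(b,b), above(c,c), above(c,f), above(f,f), at(b,b), at(c,f), at(f,c), inpos(f), near(b)}
3. step(b,b)  →  {above(c,c), above(c,f), above(f,f), at(b,b), at(c,f), at(f,c), inpos(b), inpos(f), near(b)}
optimal plan length = 3; 3 > 2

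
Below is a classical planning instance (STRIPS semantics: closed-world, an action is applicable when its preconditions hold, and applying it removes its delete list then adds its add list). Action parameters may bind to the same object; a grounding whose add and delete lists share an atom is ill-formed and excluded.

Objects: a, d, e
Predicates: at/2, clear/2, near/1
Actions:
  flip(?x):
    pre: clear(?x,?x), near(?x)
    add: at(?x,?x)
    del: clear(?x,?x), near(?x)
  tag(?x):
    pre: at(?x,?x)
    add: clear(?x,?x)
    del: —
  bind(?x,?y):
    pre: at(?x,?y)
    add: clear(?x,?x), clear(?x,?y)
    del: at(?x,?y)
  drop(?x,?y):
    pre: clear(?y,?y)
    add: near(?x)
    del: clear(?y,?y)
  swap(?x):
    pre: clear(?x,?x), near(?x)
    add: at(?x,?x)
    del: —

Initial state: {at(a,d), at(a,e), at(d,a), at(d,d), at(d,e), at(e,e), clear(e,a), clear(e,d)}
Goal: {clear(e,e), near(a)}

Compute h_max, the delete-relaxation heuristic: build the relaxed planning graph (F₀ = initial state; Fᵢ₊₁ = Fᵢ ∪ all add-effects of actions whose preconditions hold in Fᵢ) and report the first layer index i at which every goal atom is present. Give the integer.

2

F0 = init (8 atoms)
F1 = F0 ∪ {clear(a,a), clear(a,d), clear(a,e), clear(d,a), clear(d,d), clear(d,e), clear(e,e)}  (15 atoms)
F2 = F1 ∪ {near(a), near(d), near(e)}  (18 atoms)
goal ⊆ F2  ⇒  h_max = 2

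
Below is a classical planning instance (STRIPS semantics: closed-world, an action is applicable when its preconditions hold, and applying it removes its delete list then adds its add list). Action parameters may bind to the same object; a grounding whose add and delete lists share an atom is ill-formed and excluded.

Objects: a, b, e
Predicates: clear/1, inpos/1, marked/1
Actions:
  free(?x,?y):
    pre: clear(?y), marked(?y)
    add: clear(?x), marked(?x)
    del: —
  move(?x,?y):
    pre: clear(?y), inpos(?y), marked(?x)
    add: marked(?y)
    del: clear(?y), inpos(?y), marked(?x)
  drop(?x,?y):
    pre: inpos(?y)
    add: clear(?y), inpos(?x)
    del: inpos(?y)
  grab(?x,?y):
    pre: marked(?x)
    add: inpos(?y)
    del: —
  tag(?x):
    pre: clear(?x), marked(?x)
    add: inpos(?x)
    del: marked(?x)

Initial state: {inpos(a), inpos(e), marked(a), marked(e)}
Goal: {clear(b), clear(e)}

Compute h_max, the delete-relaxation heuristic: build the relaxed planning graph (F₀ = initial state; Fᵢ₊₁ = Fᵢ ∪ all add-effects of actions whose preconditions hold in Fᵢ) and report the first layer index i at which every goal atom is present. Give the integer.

F0 = init (4 atoms)
F1 = F0 ∪ {clear(a), clear(e), inpos(b)}  (7 atoms)
F2 = F1 ∪ {clear(b), marked(b)}  (9 atoms)
goal ⊆ F2  ⇒  h_max = 2

2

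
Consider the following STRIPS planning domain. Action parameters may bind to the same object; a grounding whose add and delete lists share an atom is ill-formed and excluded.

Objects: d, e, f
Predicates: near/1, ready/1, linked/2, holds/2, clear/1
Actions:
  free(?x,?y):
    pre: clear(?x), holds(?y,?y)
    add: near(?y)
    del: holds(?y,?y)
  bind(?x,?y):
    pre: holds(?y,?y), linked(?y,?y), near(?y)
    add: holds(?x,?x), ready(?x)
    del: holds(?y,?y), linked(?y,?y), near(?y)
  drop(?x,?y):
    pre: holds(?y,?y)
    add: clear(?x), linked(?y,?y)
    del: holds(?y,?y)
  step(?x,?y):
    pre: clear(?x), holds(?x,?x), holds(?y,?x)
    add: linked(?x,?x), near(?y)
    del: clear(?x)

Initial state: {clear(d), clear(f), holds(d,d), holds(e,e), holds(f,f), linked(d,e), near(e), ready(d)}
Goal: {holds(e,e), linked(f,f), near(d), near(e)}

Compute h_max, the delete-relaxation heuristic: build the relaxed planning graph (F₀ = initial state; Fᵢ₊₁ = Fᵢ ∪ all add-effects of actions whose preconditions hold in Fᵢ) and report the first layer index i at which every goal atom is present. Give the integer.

1

F0 = init (8 atoms)
F1 = F0 ∪ {clear(e), linked(d,d), linked(e,e), linked(f,f), near(d), near(f)}  (14 atoms)
goal ⊆ F1  ⇒  h_max = 1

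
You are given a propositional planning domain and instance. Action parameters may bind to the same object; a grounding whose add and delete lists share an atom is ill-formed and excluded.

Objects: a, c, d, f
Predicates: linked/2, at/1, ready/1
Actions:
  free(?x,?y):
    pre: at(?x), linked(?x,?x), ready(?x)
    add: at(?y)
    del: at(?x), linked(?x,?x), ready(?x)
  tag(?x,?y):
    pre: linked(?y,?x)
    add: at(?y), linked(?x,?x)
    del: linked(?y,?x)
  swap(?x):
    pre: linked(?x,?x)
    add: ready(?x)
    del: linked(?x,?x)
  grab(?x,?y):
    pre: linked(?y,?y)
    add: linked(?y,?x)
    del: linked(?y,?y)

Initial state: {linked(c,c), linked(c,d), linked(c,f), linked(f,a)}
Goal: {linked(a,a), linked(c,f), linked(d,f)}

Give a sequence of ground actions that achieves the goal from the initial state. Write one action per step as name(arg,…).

1. tag(a,f)  →  {at(f), linked(a,a), linked(c,c), linked(c,d), linked(c,f)}
2. tag(d,c)  →  {at(c), at(f), linked(a,a), linked(c,c), linked(c,f), linked(d,d)}
3. grab(f,d)  →  {at(c), at(f), linked(a,a), linked(c,c), linked(c,f), linked(d,f)}

tag(a,f); tag(d,c); grab(f,d)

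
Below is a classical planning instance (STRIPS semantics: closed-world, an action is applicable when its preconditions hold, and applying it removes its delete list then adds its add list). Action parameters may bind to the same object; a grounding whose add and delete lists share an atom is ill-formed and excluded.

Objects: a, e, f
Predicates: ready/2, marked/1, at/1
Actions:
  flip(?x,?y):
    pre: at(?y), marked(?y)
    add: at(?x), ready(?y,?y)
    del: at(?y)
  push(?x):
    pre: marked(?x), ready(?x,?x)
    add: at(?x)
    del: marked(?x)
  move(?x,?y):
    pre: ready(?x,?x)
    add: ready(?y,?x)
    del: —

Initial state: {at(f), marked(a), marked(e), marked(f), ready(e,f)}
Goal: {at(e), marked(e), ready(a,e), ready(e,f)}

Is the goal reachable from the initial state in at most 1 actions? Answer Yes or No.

1. flip(e,f)  →  {at(e), marked(a), marked(e), marked(f), ready(e,f), ready(f,f)}
2. flip(a,e)  →  {at(a), marked(a), marked(e), marked(f), ready(e,e), ready(e,f), ready(f,f)}
3. flip(e,a)  →  {at(e), marked(a), marked(e), marked(f), ready(a,a), ready(e,e), ready(e,f), ready(f,f)}
4. move(e,a)  →  {at(e), marked(a), marked(e), marked(f), ready(a,a), ready(a,e), ready(e,e), ready(e,f), ready(f,f)}
optimal plan length = 4; 4 > 1

No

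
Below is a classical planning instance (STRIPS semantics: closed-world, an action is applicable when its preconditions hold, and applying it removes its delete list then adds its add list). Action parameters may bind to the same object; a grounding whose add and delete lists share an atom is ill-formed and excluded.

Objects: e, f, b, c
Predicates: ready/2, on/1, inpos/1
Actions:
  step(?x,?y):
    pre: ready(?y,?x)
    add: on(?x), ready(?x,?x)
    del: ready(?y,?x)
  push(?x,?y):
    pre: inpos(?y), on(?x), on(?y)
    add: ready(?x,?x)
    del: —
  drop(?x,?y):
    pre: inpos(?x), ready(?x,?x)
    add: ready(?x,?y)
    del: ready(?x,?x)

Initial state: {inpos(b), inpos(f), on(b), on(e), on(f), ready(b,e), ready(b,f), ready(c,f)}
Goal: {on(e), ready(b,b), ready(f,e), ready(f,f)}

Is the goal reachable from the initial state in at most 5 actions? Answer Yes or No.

1. step(f,b)  →  {inpos(b), inpos(f), on(b), on(e), on(f), ready(b,e), ready(c,f), ready(f,f)}
2. push(b,f)  →  {inpos(b), inpos(f), on(b), on(e), on(f), ready(b,b), ready(b,e), ready(c,f), ready(f,f)}
3. drop(f,e)  →  {inpos(b), inpos(f), on(b), on(e), on(f), ready(b,b), ready(b,e), ready(c,f), ready(f,e)}
4. step(f,c)  →  {inpos(b), inpos(f), on(b), on(e), on(f), ready(b,b), ready(b,e), ready(f,e), ready(f,f)}
optimal plan length = 4; 4 ≤ 5

Yes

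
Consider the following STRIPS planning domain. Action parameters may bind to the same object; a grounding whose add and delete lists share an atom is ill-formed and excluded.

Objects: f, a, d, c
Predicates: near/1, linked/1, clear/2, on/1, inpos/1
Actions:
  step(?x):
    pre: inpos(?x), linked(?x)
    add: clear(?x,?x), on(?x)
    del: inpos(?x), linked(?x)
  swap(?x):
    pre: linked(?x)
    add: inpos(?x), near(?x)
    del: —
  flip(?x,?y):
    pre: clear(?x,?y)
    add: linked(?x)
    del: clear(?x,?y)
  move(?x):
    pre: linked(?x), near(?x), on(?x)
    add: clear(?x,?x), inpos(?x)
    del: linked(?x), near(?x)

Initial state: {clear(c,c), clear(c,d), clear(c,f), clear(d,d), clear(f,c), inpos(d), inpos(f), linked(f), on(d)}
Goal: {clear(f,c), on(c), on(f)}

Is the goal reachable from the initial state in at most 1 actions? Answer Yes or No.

No

1. step(f)  →  {clear(c,c), clear(c,d), clear(c,f), clear(d,d), clear(f,c), clear(f,f), inpos(d), on(d), on(f)}
2. flip(c,f)  →  {clear(c,c), clear(c,d), clear(d,d), clear(f,c), clear(f,f), inpos(d), linked(c), on(d), on(f)}
3. swap(c)  →  {clear(c,c), clear(c,d), clear(d,d), clear(f,c), clear(f,f), inpos(c), inpos(d), linked(c), near(c), on(d), on(f)}
4. step(c)  →  {clear(c,c), clear(c,d), clear(d,d), clear(f,c), clear(f,f), inpos(d), near(c), on(c), on(d), on(f)}
optimal plan length = 4; 4 > 1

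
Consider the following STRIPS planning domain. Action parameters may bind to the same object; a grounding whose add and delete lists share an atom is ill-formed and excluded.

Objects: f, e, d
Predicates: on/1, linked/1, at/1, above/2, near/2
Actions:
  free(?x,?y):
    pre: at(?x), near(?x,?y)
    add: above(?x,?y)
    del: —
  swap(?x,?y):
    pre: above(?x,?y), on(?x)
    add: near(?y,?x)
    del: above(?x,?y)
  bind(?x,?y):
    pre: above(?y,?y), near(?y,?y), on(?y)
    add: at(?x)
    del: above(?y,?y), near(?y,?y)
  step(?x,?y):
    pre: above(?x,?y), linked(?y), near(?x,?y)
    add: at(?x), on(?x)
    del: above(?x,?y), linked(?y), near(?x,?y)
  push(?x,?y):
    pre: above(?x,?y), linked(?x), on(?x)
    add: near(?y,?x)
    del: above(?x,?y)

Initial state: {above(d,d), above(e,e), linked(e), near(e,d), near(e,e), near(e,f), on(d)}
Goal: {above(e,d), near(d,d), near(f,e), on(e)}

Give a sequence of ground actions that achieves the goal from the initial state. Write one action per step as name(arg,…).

swap(d,d); step(e,e); free(e,f); free(e,d); swap(e,f)

1. swap(d,d)  →  {above(e,e), linked(e), near(d,d), near(e,d), near(e,e), near(e,f), on(d)}
2. step(e,e)  →  {at(e), near(d,d), near(e,d), near(e,f), on(d), on(e)}
3. free(e,f)  →  {above(e,f), at(e), near(d,d), near(e,d), near(e,f), on(d), on(e)}
4. free(e,d)  →  {above(e,d), above(e,f), at(e), near(d,d), near(e,d), near(e,f), on(d), on(e)}
5. swap(e,f)  →  {above(e,d), at(e), near(d,d), near(e,d), near(e,f), near(f,e), on(d), on(e)}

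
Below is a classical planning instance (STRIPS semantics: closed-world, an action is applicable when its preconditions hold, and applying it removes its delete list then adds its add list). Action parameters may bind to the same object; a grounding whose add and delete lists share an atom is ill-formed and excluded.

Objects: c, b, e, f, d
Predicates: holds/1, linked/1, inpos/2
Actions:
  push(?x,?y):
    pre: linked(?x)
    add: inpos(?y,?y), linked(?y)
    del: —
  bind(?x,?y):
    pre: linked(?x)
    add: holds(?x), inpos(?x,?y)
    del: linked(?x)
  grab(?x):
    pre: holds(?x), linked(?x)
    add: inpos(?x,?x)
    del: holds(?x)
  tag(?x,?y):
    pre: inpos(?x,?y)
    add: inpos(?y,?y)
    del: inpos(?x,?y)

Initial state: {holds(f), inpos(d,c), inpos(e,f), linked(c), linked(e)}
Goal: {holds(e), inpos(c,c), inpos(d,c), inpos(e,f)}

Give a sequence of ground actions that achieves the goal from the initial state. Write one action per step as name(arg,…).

push(c,c); bind(e,c)

1. push(c,c)  →  {holds(f), inpos(c,c), inpos(d,c), inpos(e,f), linked(c), linked(e)}
2. bind(e,c)  →  {holds(e), holds(f), inpos(c,c), inpos(d,c), inpos(e,c), inpos(e,f), linked(c)}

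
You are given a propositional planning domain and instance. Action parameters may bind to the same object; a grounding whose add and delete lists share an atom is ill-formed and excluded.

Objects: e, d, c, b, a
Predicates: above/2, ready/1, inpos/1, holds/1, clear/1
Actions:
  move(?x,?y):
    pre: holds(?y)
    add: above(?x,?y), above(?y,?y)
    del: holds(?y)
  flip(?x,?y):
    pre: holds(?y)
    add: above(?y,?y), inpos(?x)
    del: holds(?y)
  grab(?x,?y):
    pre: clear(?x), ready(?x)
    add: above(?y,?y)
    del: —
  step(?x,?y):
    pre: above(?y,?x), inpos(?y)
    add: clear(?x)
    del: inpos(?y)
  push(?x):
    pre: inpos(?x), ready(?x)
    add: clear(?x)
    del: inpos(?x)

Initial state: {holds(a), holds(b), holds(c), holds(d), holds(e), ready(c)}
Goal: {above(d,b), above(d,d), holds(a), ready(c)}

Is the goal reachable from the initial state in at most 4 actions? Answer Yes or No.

Yes

1. move(e,d)  →  {above(d,d), above(e,d), holds(a), holds(b), holds(c), holds(e), ready(c)}
2. move(d,b)  →  {above(b,b), above(d,b), above(d,d), above(e,d), holds(a), holds(c), holds(e), ready(c)}
optimal plan length = 2; 2 ≤ 4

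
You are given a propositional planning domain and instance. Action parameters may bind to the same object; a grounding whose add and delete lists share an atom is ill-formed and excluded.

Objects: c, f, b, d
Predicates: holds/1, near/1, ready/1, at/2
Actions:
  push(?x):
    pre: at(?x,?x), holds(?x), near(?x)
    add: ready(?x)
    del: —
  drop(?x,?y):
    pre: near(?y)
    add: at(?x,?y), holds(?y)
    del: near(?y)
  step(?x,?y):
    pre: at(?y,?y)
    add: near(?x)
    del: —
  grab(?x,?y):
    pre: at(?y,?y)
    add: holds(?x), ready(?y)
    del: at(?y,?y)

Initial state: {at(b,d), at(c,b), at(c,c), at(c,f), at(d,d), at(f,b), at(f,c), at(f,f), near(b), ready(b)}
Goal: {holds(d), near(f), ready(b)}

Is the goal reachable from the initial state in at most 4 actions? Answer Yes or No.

Yes

1. step(f,c)  →  {at(b,d), at(c,b), at(c,c), at(c,f), at(d,d), at(f,b), at(f,c), at(f,f), near(b), near(f), ready(b)}
2. grab(d,c)  →  {at(b,d), at(c,b), at(c,f), at(d,d), at(f,b), at(f,c), at(f,f), holds(d), near(b), near(f), ready(b), ready(c)}
optimal plan length = 2; 2 ≤ 4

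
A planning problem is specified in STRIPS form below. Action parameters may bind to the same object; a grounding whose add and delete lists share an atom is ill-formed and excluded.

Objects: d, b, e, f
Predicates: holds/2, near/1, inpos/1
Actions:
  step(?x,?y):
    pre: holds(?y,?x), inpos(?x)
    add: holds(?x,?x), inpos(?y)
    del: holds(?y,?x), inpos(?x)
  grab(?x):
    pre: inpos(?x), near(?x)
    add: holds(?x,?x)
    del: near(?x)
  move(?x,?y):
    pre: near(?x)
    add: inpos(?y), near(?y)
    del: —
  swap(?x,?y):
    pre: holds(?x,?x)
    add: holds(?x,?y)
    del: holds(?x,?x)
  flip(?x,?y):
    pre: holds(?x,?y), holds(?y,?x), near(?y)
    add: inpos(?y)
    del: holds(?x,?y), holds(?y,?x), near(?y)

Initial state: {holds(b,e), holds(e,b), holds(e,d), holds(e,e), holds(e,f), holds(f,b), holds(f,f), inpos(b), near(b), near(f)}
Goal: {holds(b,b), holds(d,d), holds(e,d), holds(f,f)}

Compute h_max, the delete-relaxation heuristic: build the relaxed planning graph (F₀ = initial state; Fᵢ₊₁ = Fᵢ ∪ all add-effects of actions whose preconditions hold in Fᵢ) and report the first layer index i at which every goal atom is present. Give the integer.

2

F0 = init (10 atoms)
F1 = F0 ∪ {holds(b,b), holds(f,d), holds(f,e), inpos(d), inpos(e), inpos(f), near(d), near(e)}  (18 atoms)
F2 = F1 ∪ {holds(b,d), holds(b,f), holds(d,d)}  (21 atoms)
goal ⊆ F2  ⇒  h_max = 2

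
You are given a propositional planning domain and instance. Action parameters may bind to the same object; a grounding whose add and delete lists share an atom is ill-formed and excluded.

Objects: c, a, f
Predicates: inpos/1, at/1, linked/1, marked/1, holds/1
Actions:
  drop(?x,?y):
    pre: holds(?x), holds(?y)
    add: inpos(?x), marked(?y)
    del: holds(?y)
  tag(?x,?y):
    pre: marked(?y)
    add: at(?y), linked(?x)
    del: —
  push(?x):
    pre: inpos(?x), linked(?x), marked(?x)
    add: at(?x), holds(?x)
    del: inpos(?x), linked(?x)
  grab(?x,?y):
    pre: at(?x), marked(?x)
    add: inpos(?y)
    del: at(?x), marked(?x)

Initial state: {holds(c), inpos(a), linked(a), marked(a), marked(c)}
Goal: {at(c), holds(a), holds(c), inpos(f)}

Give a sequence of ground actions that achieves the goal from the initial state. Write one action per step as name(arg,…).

tag(c,c); push(a); grab(a,f)

1. tag(c,c)  →  {at(c), holds(c), inpos(a), linked(a), linked(c), marked(a), marked(c)}
2. push(a)  →  {at(a), at(c), holds(a), holds(c), linked(c), marked(a), marked(c)}
3. grab(a,f)  →  {at(c), holds(a), holds(c), inpos(f), linked(c), marked(c)}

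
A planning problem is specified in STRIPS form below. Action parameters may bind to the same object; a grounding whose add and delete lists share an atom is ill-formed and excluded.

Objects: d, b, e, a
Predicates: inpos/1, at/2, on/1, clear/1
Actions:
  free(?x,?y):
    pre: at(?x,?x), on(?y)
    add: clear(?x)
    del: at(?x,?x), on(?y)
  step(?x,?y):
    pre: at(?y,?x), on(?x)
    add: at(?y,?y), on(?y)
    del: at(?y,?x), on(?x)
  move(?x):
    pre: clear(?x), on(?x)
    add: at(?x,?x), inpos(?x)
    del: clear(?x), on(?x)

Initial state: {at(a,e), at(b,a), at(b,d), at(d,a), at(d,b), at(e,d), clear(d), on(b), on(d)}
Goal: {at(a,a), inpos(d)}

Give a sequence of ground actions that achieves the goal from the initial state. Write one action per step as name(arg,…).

1. step(d,e)  →  {at(a,e), at(b,a), at(b,d), at(d,a), at(d,b), at(e,e), clear(d), on(b), on(e)}
2. step(b,d)  →  {at(a,e), at(b,a), at(b,d), at(d,a), at(d,d), at(e,e), clear(d), on(d), on(e)}
3. step(e,a)  →  {at(a,a), at(b,a), at(b,d), at(d,a), at(d,d), at(e,e), clear(d), on(a), on(d)}
4. move(d)  →  {at(a,a), at(b,a), at(b,d), at(d,a), at(d,d), at(e,e), inpos(d), on(a)}

step(d,e); step(b,d); step(e,a); move(d)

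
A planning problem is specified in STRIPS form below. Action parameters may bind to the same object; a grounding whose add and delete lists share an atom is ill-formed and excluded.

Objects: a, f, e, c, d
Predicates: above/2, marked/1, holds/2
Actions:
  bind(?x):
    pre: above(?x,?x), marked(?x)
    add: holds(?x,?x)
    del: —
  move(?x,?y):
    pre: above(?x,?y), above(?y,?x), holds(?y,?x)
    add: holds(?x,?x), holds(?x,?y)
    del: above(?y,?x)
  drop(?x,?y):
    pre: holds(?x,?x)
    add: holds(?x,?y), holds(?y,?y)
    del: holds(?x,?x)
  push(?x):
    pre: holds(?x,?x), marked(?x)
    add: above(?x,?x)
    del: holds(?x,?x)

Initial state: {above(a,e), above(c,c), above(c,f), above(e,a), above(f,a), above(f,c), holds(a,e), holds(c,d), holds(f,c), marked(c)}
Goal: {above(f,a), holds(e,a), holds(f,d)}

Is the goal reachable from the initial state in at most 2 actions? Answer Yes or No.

No

1. move(e,a)  →  {above(c,c), above(c,f), above(e,a), above(f,a), above(f,c), holds(a,e), holds(c,d), holds(e,a), holds(e,e), holds(f,c), marked(c)}
2. drop(e,f)  →  {above(c,c), above(c,f), above(e,a), above(f,a), above(f,c), holds(a,e), holds(c,d), holds(e,a), holds(e,f), holds(f,c), holds(f,f), marked(c)}
3. drop(f,d)  →  {above(c,c), above(c,f), above(e,a), above(f,a), above(f,c), holds(a,e), holds(c,d), holds(d,d), holds(e,a), holds(e,f), holds(f,c), holds(f,d), marked(c)}
optimal plan length = 3; 3 > 2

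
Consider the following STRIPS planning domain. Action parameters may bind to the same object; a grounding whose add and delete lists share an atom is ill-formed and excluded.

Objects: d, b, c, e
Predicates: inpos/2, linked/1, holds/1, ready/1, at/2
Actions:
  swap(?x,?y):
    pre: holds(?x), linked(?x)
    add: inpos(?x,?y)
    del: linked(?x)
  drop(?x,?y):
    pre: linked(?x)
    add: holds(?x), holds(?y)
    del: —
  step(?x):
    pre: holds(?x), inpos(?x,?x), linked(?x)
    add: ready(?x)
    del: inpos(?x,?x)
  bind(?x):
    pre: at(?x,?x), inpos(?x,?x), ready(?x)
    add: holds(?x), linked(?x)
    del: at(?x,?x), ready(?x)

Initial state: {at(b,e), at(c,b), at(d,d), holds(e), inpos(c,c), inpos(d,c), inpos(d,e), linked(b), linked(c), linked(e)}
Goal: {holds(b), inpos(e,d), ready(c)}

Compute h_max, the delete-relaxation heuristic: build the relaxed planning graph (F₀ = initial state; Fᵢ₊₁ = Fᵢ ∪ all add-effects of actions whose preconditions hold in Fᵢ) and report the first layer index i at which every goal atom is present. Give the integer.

F0 = init (10 atoms)
F1 = F0 ∪ {holds(b), holds(c), holds(d), inpos(e,b), inpos(e,c), inpos(e,d), inpos(e,e)}  (17 atoms)
F2 = F1 ∪ {inpos(b,b), inpos(b,c), inpos(b,d), inpos(b,e), inpos(c,b), inpos(c,d), inpos(c,e), ready(c), ready(e)}  (26 atoms)
goal ⊆ F2  ⇒  h_max = 2

2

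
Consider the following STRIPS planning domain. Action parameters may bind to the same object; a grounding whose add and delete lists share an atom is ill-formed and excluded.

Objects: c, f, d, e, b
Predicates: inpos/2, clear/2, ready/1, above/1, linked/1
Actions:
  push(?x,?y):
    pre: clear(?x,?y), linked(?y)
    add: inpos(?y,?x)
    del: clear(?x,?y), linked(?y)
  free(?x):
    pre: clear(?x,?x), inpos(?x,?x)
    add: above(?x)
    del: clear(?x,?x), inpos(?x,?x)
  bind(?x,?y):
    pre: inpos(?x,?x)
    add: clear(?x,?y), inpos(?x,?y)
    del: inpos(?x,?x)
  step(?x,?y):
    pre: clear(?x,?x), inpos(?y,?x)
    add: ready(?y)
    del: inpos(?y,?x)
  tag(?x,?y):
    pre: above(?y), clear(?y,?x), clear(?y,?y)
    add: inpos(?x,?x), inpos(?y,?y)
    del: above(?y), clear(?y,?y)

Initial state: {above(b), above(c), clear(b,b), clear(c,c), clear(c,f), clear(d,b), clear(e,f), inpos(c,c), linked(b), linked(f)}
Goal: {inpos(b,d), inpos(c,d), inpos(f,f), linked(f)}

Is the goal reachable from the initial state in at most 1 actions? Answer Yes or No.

No

1. push(d,b)  →  {above(b), above(c), clear(b,b), clear(c,c), clear(c,f), clear(e,f), inpos(b,d), inpos(c,c), linked(f)}
2. bind(c,d)  →  {above(b), above(c), clear(b,b), clear(c,c), clear(c,d), clear(c,f), clear(e,f), inpos(b,d), inpos(c,d), linked(f)}
3. tag(f,c)  →  {above(b), clear(b,b), clear(c,d), clear(c,f), clear(e,f), inpos(b,d), inpos(c,c), inpos(c,d), inpos(f,f), linked(f)}
optimal plan length = 3; 3 > 1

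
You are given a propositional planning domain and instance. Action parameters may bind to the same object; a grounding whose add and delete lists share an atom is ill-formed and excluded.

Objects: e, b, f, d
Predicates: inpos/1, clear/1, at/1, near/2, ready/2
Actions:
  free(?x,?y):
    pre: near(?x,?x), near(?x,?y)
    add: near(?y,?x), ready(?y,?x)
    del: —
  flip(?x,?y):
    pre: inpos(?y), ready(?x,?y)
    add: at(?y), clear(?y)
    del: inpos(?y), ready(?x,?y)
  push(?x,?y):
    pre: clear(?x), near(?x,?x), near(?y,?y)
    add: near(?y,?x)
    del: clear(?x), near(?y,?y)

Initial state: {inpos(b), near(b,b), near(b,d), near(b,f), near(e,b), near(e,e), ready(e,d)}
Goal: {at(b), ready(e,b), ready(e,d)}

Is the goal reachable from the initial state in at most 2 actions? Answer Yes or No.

No

1. free(e,b)  →  {inpos(b), near(b,b), near(b,d), near(b,e), near(b,f), near(e,b), near(e,e), ready(b,e), ready(e,d)}
2. free(b,e)  →  {inpos(b), near(b,b), near(b,d), near(b,e), near(b,f), near(e,b), near(e,e), ready(b,e), ready(e,b), ready(e,d)}
3. free(b,b)  →  {inpos(b), near(b,b), near(b,d), near(b,e), near(b,f), near(e,b), near(e,e), ready(b,b), ready(b,e), ready(e,b), ready(e,d)}
4. flip(b,b)  →  {at(b), clear(b), near(b,b), near(b,d), near(b,e), near(b,f), near(e,b), near(e,e), ready(b,e), ready(e,b), ready(e,d)}
optimal plan length = 4; 4 > 2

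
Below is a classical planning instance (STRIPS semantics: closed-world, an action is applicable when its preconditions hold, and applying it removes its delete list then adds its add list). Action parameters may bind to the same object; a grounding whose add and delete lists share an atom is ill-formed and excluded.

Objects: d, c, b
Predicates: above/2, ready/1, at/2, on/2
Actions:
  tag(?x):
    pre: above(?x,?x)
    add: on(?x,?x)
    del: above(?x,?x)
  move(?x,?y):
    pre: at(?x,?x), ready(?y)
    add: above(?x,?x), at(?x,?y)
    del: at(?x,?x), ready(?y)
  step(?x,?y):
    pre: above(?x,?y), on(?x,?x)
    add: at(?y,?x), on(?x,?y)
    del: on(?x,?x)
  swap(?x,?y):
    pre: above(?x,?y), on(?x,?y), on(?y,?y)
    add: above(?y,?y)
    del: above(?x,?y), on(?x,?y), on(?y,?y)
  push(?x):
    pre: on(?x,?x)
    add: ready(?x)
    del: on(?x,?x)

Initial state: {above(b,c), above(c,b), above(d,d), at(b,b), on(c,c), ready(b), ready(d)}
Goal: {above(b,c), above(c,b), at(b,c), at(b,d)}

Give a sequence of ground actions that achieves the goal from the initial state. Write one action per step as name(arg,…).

move(b,d); step(c,b)

1. move(b,d)  →  {above(b,b), above(b,c), above(c,b), above(d,d), at(b,d), on(c,c), ready(b)}
2. step(c,b)  →  {above(b,b), above(b,c), above(c,b), above(d,d), at(b,c), at(b,d), on(c,b), ready(b)}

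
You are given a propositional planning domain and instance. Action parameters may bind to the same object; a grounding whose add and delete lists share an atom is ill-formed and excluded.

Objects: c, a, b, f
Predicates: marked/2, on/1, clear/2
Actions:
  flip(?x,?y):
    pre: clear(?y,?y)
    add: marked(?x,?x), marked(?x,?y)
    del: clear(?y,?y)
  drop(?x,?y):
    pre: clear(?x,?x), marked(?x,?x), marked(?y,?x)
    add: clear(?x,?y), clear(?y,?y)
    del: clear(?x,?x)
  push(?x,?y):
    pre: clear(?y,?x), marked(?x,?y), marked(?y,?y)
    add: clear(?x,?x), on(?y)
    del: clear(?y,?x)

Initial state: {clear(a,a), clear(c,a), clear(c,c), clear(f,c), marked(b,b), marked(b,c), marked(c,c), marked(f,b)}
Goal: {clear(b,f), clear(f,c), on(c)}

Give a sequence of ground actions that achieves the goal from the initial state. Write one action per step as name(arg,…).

drop(c,b); drop(b,f); push(b,c)

1. drop(c,b)  →  {clear(a,a), clear(b,b), clear(c,a), clear(c,b), clear(f,c), marked(b,b), marked(b,c), marked(c,c), marked(f,b)}
2. drop(b,f)  →  {clear(a,a), clear(b,f), clear(c,a), clear(c,b), clear(f,c), clear(f,f), marked(b,b), marked(b,c), marked(c,c), marked(f,b)}
3. push(b,c)  →  {clear(a,a), clear(b,b), clear(b,f), clear(c,a), clear(f,c), clear(f,f), marked(b,b), marked(b,c), marked(c,c), marked(f,b), on(c)}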